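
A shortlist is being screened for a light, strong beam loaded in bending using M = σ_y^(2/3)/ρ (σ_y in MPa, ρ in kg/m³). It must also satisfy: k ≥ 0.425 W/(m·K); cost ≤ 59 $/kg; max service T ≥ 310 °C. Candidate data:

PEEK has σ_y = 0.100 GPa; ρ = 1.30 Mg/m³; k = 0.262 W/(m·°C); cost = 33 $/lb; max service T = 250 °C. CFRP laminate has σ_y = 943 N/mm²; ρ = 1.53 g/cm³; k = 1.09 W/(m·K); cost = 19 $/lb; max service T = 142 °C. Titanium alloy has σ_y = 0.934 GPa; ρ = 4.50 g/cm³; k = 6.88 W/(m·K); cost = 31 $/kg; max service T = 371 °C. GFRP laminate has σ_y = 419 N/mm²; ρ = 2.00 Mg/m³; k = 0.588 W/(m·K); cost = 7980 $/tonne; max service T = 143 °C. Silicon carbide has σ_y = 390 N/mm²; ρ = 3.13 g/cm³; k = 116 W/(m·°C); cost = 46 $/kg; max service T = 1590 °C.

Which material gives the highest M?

Screen on constraints: k ≥ 0.425 W/(m·K); cost ≤ 59 $/kg; max service T ≥ 310 °C. Survivors: titanium alloy, silicon carbide.
In SI units:
  titanium alloy: σ_y = 934.0 MPa, ρ = 4500 kg/m³
  silicon carbide: σ_y = 390.0 MPa, ρ = 3130 kg/m³
  titanium alloy: M = 21.2×10⁻³
  silicon carbide: M = 17.1×10⁻³
Highest index: titanium alloy.

titanium alloy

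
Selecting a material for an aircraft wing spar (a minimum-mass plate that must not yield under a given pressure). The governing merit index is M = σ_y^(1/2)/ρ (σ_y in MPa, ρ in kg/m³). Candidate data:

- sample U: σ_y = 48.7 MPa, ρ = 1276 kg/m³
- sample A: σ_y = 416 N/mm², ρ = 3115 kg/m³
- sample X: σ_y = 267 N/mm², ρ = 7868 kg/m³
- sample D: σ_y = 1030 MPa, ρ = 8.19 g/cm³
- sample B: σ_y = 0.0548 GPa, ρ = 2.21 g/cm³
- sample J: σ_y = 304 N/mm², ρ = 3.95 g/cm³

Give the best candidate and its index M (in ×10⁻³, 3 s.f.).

After converting to SI:
  sample U: σ_y = 48.70 MPa, ρ = 1276 kg/m³
  sample A: σ_y = 416.0 MPa, ρ = 3115 kg/m³
  sample X: σ_y = 267.0 MPa, ρ = 7868 kg/m³
  sample D: σ_y = 1030 MPa, ρ = 8190 kg/m³
  sample B: σ_y = 54.80 MPa, ρ = 2210 kg/m³
  sample J: σ_y = 304.0 MPa, ρ = 3950 kg/m³
  sample A: M = 6.55×10⁻³
  sample U: M = 5.47×10⁻³
  sample J: M = 4.41×10⁻³
  sample D: M = 3.92×10⁻³
  sample B: M = 3.35×10⁻³
  sample X: M = 2.08×10⁻³
The maximum is for sample A.

sample A, M = 6.55×10⁻³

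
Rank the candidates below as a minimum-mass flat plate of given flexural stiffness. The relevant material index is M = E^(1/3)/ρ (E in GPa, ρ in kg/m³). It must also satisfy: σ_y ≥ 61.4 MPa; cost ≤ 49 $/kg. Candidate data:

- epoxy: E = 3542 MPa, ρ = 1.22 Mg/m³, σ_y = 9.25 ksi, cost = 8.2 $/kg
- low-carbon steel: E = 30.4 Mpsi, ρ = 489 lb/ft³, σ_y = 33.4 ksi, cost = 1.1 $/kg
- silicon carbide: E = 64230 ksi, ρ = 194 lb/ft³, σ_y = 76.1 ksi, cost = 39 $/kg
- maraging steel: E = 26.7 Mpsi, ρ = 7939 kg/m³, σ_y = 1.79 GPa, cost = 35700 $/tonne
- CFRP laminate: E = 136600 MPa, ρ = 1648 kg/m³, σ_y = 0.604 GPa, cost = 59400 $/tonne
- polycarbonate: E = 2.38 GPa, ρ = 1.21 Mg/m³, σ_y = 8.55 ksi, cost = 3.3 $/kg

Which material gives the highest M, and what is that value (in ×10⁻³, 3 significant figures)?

Screen on constraints: σ_y ≥ 61.4 MPa; cost ≤ 49 $/kg. Survivors: epoxy, low-carbon steel, silicon carbide, maraging steel.
Putting every candidate on a common basis:
  epoxy: E = 3.542 GPa, ρ = 1220 kg/m³
  low-carbon steel: E = 209.6 GPa, ρ = 7833 kg/m³
  silicon carbide: E = 442.9 GPa, ρ = 3108 kg/m³
  maraging steel: E = 184.1 GPa, ρ = 7939 kg/m³
  silicon carbide: M = 2.45×10⁻³
  epoxy: M = 1.25×10⁻³
  low-carbon steel: M = 0.758×10⁻³
  maraging steel: M = 0.717×10⁻³
Highest index: silicon carbide.

silicon carbide, M = 2.45×10⁻³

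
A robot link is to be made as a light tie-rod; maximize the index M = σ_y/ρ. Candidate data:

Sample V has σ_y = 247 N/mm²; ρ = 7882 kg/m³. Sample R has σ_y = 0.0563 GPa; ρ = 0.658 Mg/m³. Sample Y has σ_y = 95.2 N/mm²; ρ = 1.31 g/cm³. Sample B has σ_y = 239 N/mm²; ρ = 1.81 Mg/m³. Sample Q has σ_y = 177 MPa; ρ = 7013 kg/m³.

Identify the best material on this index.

In SI units:
  sample V: σ_y = 247.0 MPa, ρ = 7882 kg/m³
  sample R: σ_y = 56.30 MPa, ρ = 658.0 kg/m³
  sample Y: σ_y = 95.20 MPa, ρ = 1310 kg/m³
  sample B: σ_y = 239.0 MPa, ρ = 1810 kg/m³
  sample Q: σ_y = 177.0 MPa, ρ = 7013 kg/m³
  sample B: M = 132 kN·m/kg
  sample R: M = 85.6 kN·m/kg
  sample Y: M = 72.7 kN·m/kg
  sample V: M = 31.3 kN·m/kg
  sample Q: M = 25.2 kN·m/kg
The maximum is for sample B.

sample B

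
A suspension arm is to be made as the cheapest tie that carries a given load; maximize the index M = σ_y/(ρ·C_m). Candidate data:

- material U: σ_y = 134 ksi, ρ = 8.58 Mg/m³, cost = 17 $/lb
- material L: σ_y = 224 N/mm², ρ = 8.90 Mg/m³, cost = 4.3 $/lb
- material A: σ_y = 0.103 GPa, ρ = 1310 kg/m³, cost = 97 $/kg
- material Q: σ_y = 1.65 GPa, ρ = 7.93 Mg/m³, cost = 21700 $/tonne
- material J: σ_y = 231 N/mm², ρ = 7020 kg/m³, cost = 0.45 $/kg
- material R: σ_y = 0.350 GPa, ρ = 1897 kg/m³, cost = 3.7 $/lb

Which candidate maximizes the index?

After converting to SI:
  material U: σ_y = 923.9 MPa, ρ = 8580 kg/m³, cost = 37.48 $/kg
  material L: σ_y = 224.0 MPa, ρ = 8900 kg/m³, cost = 9.480 $/kg
  material A: σ_y = 103.0 MPa, ρ = 1310 kg/m³, cost = 97.00 $/kg
  material Q: σ_y = 1650 MPa, ρ = 7930 kg/m³, cost = 21.70 $/kg
  material J: σ_y = 231.0 MPa, ρ = 7020 kg/m³, cost = 0.4500 $/kg
  material R: σ_y = 350.0 MPa, ρ = 1897 kg/m³, cost = 8.157 $/kg
  material J: M = 73.1 kN·m per $
  material R: M = 22.6 kN·m per $
  material Q: M = 9.59 kN·m per $
  material U: M = 2.87 kN·m per $
  material L: M = 2.65 kN·m per $
  material A: M = 0.811 kN·m per $
Material J has the largest M.

material J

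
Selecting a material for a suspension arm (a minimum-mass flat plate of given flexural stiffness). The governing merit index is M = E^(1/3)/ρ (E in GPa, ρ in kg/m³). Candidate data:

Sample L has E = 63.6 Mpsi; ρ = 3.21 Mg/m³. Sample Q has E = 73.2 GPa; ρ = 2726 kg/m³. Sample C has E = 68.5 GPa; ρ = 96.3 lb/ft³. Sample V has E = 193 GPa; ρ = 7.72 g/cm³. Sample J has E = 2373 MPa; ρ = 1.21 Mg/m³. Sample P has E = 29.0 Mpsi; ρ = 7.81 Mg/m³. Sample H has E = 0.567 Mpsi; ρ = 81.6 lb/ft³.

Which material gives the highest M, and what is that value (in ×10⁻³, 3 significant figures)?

sample C, M = 2.65×10⁻³

Putting every candidate on a common basis:
  sample L: E = 438.5 GPa, ρ = 3210 kg/m³
  sample Q: E = 73.20 GPa, ρ = 2726 kg/m³
  sample C: E = 68.50 GPa, ρ = 1543 kg/m³
  sample V: E = 193.0 GPa, ρ = 7720 kg/m³
  sample J: E = 2.373 GPa, ρ = 1210 kg/m³
  sample P: E = 199.9 GPa, ρ = 7810 kg/m³
  sample H: E = 3.909 GPa, ρ = 1307 kg/m³
  sample C: M = 2.65×10⁻³
  sample L: M = 2.37×10⁻³
  sample Q: M = 1.53×10⁻³
  sample H: M = 1.21×10⁻³
  sample J: M = 1.10×10⁻³
  sample P: M = 0.749×10⁻³
  sample V: M = 0.749×10⁻³
Sample C has the largest M.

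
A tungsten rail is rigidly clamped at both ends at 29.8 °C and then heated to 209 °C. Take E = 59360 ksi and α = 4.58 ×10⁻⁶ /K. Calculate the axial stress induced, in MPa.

336 MPa

E = 59360 ksi = 409.3 GPa.
ΔT = 179.2 K. Constrained thermal stress σ = E·α·ΔT = 409.3×10³ MPa × 4.58×10⁻⁶ × 179.2 = 336 MPa (compressive).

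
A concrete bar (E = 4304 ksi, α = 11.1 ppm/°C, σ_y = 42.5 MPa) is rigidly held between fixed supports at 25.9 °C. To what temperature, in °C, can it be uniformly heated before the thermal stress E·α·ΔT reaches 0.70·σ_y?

E = 4304 ksi = 29.68 GPa.
E·α·ΔT = 29.75 MPa ⇒ ΔT = 29.75 / (29.68×10³ × 11.1×10⁻⁶) = 90.32 K.
T = 25.9 + 90.32 = 116.2 °C.

116 °C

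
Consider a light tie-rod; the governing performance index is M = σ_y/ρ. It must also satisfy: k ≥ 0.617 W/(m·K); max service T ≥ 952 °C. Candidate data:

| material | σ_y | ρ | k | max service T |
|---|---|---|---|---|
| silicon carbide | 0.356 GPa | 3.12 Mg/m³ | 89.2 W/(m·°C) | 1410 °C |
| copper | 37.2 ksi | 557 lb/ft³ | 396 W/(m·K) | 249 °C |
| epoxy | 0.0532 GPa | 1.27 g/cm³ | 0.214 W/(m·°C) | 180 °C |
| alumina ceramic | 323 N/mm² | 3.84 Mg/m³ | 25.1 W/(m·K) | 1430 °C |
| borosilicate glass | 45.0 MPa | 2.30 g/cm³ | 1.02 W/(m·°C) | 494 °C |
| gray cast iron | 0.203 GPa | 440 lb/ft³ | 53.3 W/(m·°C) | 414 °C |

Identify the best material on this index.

Screen on constraints: k ≥ 0.617 W/(m·K); max service T ≥ 952 °C. Survivors: silicon carbide, alumina ceramic.
Putting every candidate on a common basis:
  silicon carbide: σ_y = 356.0 MPa, ρ = 3120 kg/m³
  alumina ceramic: σ_y = 323.0 MPa, ρ = 3840 kg/m³
  silicon carbide: M = 114 kN·m/kg
  alumina ceramic: M = 84.1 kN·m/kg
Silicon carbide ranks first.

silicon carbide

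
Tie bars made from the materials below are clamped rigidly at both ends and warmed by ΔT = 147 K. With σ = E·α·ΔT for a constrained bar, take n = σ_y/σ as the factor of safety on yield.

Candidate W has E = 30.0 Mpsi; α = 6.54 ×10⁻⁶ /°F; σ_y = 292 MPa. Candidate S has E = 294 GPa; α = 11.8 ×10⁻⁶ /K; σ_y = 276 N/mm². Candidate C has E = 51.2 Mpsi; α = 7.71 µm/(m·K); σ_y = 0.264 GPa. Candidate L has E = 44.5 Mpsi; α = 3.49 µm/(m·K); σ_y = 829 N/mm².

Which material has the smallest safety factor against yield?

candidate S

Converting E to GPa, α to ×10⁻⁶/K, σ_y to MPa, then σ and n for each:
  candidate W: E = 206.8, α = 11.8, σ_y = 292.0 → σ = 358 MPa, n = 0.816
  candidate S: E = 294.0, α = 11.8, σ_y = 276.0 → σ = 510 MPa, n = 0.541
  candidate C: E = 353.0, α = 7.71, σ_y = 264.0 → σ = 400 MPa, n = 0.660
  candidate L: E = 306.8, α = 3.49, σ_y = 829.0 → σ = 157 MPa, n = 5.27
Candidate S has the lowest safety factor, n = 0.541.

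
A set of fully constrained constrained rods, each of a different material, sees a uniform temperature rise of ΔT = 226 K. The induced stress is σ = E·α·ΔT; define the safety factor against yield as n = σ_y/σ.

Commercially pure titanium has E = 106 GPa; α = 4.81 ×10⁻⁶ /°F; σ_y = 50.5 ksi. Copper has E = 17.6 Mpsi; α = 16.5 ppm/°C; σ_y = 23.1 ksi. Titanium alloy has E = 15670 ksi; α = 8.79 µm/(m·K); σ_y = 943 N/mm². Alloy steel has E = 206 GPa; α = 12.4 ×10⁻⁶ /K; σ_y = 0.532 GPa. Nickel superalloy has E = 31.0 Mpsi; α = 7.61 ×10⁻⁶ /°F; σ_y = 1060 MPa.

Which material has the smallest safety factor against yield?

Per material, after unit conversion:
  commercially pure titanium: E = 106.0, α = 8.66, σ_y = 348.2 → σ = 207 MPa, n = 1.68
  copper: E = 121.3, α = 16.5, σ_y = 159.3 → σ = 453 MPa, n = 0.352
  titanium alloy: E = 108.0, α = 8.79, σ_y = 943.0 → σ = 215 MPa, n = 4.39
  alloy steel: E = 206.0, α = 12.4, σ_y = 532.0 → σ = 577 MPa, n = 0.922
  nickel superalloy: E = 213.7, α = 13.7, σ_y = 1060 → σ = 662 MPa, n = 1.60
Copper has the lowest safety factor, n = 0.352.

copper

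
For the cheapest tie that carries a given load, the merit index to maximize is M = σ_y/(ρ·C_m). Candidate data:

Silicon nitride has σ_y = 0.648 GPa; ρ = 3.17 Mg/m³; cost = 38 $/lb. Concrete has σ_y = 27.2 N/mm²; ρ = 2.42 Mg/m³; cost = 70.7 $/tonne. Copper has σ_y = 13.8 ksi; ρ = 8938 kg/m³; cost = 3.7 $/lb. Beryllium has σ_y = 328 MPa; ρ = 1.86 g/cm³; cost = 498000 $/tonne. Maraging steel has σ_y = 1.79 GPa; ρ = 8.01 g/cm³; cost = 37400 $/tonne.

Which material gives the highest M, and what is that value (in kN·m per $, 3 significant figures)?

concrete, M = 159 kN·m per $

In SI units:
  silicon nitride: σ_y = 648.0 MPa, ρ = 3170 kg/m³, cost = 83.77 $/kg
  concrete: σ_y = 27.20 MPa, ρ = 2420 kg/m³, cost = 0.07070 $/kg
  copper: σ_y = 95.15 MPa, ρ = 8938 kg/m³, cost = 8.157 $/kg
  beryllium: σ_y = 328.0 MPa, ρ = 1860 kg/m³, cost = 498.0 $/kg
  maraging steel: σ_y = 1790 MPa, ρ = 8010 kg/m³, cost = 37.40 $/kg
  concrete: M = 159 kN·m per $
  maraging steel: M = 5.98 kN·m per $
  silicon nitride: M = 2.44 kN·m per $
  copper: M = 1.31 kN·m per $
  beryllium: M = 0.354 kN·m per $
Concrete ranks first.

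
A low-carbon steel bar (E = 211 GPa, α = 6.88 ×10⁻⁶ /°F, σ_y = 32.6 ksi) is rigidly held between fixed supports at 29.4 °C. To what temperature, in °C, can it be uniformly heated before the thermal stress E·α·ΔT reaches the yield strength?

α = 6.88×10⁻⁶/°F × 9/5 = 12.4×10⁻⁶/K.
σ_y = 32.6 ksi = 224.8 MPa.
E·α·ΔT = 224.8 MPa ⇒ ΔT = 224.8 / (211.0×10³ × 12.4×10⁻⁶) = 86.02 K.
T = 29.4 + 86.02 = 115.4 °C.

115 °C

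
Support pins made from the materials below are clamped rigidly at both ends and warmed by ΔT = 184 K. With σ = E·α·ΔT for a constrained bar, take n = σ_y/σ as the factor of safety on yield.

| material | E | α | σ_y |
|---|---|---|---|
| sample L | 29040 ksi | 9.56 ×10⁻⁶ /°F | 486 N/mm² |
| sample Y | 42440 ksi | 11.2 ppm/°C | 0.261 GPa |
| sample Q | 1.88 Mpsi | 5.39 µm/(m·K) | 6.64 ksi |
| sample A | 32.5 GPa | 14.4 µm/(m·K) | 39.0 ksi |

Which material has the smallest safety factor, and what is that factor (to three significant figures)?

With everything in SI (GPa, ×10⁻⁶/K, MPa):
  sample L: E = 200.2, α = 17.2, σ_y = 486.0 → σ = 634 MPa, n = 0.767
  sample Y: E = 292.6, α = 11.2, σ_y = 261.0 → σ = 603 MPa, n = 0.433
  sample Q: E = 12.96, α = 5.39, σ_y = 45.78 → σ = 12.9 MPa, n = 3.56
  sample A: E = 32.50, α = 14.4, σ_y = 268.9 → σ = 86.1 MPa, n = 3.12
Smallest n: sample Y with n = 0.433.

sample Y, n = 0.433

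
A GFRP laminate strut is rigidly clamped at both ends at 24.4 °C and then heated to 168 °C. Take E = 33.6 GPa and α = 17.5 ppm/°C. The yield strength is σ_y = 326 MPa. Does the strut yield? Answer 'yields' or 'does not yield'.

ΔT = 143.6 K. Constrained thermal stress σ = E·α·ΔT = 33.60×10³ MPa × 17.5×10⁻⁶ × 143.6 = 84.4 MPa (compressive).
Compare to σ_y = 326 MPa: σ < σ_y, so it does not yield.

does not yield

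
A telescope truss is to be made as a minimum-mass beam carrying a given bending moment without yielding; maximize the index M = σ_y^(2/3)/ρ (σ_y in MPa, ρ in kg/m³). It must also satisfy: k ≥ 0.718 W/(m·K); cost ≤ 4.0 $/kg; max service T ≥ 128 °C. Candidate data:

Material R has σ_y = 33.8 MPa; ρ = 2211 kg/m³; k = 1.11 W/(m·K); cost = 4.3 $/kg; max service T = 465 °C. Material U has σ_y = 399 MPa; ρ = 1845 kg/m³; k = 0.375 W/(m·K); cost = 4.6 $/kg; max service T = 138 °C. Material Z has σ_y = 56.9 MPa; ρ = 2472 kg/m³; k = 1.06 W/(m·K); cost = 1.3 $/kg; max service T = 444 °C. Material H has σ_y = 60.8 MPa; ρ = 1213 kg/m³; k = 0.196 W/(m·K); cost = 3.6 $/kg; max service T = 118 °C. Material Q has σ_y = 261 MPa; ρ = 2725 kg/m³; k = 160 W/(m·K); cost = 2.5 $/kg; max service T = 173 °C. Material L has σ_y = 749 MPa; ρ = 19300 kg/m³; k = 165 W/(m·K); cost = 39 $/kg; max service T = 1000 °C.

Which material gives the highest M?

Screen on constraints: k ≥ 0.718 W/(m·K); cost ≤ 4.0 $/kg; max service T ≥ 128 °C. Survivors: material Z, material Q.
Per-candidate index values:
  material Q: M = 15.0×10⁻³
  material Z: M = 5.98×10⁻³
The maximum is for material Q.

material Q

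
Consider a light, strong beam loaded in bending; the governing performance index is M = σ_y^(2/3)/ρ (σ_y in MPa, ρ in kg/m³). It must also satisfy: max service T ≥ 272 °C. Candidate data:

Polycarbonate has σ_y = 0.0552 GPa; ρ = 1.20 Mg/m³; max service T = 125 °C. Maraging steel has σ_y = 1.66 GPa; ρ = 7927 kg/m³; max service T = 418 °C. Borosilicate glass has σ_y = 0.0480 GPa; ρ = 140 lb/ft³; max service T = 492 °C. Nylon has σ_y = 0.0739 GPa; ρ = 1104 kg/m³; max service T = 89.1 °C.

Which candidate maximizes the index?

Screen on constraints: max service T ≥ 272 °C. Survivors: maraging steel, borosilicate glass.
Putting every candidate on a common basis:
  maraging steel: σ_y = 1660 MPa, ρ = 7927 kg/m³
  borosilicate glass: σ_y = 48.00 MPa, ρ = 2243 kg/m³
  maraging steel: M = 17.7×10⁻³
  borosilicate glass: M = 5.89×10⁻³
Maraging steel ranks first.

maraging steel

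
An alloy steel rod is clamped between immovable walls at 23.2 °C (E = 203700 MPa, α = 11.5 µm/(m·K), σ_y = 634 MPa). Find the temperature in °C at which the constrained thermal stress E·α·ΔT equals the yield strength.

E = 203700 MPa = 203.7 GPa.
E·α·ΔT = 634.0 MPa ⇒ ΔT = 634.0 / (203.7×10³ × 11.5×10⁻⁶) = 270.6 K.
T = 23.2 + 270.6 = 293.8 °C.

294 °C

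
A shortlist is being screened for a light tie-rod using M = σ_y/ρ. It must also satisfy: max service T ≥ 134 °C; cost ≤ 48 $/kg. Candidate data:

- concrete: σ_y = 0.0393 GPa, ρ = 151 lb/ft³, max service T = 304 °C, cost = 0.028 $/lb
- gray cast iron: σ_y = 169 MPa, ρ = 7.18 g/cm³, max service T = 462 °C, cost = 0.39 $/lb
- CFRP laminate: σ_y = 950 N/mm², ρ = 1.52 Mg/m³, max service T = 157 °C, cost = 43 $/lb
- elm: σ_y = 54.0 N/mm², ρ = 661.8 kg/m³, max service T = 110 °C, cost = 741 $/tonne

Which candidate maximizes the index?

Screen on constraints: max service T ≥ 134 °C; cost ≤ 48 $/kg. Survivors: concrete, gray cast iron.
After converting to SI:
  concrete: σ_y = 39.30 MPa, ρ = 2419 kg/m³
  gray cast iron: σ_y = 169.0 MPa, ρ = 7180 kg/m³
  gray cast iron: M = 23.5 kN·m/kg
  concrete: M = 16.2 kN·m/kg
The maximum is for gray cast iron.

gray cast iron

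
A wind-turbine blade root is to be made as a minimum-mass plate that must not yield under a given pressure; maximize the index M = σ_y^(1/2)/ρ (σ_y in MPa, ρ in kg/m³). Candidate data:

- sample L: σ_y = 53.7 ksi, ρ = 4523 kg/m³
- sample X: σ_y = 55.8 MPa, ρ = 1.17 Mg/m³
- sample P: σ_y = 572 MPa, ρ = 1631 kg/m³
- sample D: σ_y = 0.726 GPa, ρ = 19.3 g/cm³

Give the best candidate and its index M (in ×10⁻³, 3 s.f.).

Normalizing units and computing the index:
  sample L: σ_y = 370.2 MPa, ρ = 4523 kg/m³
  sample X: σ_y = 55.80 MPa, ρ = 1170 kg/m³
  sample P: σ_y = 572.0 MPa, ρ = 1631 kg/m³
  sample D: σ_y = 726.0 MPa, ρ = 19300 kg/m³
  sample P: M = 14.7×10⁻³
  sample X: M = 6.38×10⁻³
  sample L: M = 4.25×10⁻³
  sample D: M = 1.40×10⁻³
Sample P ranks first.

sample P, M = 14.7×10⁻³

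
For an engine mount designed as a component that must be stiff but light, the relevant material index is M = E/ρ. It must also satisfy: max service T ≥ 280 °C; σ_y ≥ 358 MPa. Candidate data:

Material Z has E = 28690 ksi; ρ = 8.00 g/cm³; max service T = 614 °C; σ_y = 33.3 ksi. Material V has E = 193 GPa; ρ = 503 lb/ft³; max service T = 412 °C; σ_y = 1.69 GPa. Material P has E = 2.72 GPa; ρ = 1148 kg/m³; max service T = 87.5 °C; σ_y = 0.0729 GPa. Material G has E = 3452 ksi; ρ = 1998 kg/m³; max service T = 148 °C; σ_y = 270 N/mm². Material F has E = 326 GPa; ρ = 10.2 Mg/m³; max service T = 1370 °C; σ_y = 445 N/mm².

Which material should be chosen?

material F

Screen on constraints: max service T ≥ 280 °C; σ_y ≥ 358 MPa. Survivors: material V, material F.
In SI units:
  material V: E = 193.0 GPa, ρ = 8057 kg/m³
  material F: E = 326.0 GPa, ρ = 10200 kg/m³
  material F: M = 32.0 MN·m/kg
  material V: M = 24.0 MN·m/kg
Material F has the largest M.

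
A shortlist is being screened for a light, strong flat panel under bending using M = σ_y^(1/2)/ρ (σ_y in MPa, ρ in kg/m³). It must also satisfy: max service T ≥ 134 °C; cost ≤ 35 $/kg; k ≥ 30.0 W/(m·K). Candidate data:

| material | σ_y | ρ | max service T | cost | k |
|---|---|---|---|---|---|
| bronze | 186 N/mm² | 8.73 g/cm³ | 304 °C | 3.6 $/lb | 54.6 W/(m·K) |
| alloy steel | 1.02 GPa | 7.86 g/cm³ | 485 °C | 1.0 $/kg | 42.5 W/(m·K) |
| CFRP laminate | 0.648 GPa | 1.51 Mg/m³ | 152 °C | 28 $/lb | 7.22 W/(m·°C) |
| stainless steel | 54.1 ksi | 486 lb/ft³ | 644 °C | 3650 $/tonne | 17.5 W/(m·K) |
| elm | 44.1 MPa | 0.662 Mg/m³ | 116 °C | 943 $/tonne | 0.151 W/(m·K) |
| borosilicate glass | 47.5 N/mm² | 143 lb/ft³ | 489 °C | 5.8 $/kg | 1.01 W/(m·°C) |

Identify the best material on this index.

Screen on constraints: max service T ≥ 134 °C; cost ≤ 35 $/kg; k ≥ 30.0 W/(m·K). Survivors: bronze, alloy steel.
In SI units:
  bronze: σ_y = 186.0 MPa, ρ = 8730 kg/m³
  alloy steel: σ_y = 1020 MPa, ρ = 7860 kg/m³
  alloy steel: M = 4.06×10⁻³
  bronze: M = 1.56×10⁻³
Alloy steel ranks first.

alloy steel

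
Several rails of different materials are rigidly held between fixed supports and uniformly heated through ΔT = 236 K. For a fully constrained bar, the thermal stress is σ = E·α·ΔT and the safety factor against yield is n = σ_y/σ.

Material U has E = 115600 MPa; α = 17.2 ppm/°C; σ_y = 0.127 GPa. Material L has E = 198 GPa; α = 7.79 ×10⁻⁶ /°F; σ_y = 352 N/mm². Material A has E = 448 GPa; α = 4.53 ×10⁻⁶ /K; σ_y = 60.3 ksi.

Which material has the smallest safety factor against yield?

Converting E to GPa, α to ×10⁻⁶/K, σ_y to MPa, then σ and n for each:
  material U: E = 115.6, α = 17.2, σ_y = 127.0 → σ = 469 MPa, n = 0.271
  material L: E = 198.0, α = 14.0, σ_y = 352.0 → σ = 655 MPa, n = 0.537
  material A: E = 448.0, α = 4.53, σ_y = 415.8 → σ = 479 MPa, n = 0.868
Smallest n: material U with n = 0.271.

material U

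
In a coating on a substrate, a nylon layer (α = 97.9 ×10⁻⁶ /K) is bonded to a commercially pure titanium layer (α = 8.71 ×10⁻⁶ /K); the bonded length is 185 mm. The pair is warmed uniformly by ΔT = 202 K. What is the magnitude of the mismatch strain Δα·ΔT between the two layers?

0.0180

Δα = |97.9 − 8.71|×10⁻⁶/K = 89.2×10⁻⁶/K.
Mismatch strain = Δα·ΔT = 89.2×10⁻⁶ × 202.0 = 0.0180.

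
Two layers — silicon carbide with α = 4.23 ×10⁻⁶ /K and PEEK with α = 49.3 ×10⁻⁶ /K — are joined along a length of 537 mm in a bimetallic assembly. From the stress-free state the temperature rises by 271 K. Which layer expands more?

α(silicon carbide) = 4.23×10⁻⁶/K vs α(PEEK) = 49.3×10⁻⁶/K.
Higher α expands more for the same ΔT: PEEK.

PEEK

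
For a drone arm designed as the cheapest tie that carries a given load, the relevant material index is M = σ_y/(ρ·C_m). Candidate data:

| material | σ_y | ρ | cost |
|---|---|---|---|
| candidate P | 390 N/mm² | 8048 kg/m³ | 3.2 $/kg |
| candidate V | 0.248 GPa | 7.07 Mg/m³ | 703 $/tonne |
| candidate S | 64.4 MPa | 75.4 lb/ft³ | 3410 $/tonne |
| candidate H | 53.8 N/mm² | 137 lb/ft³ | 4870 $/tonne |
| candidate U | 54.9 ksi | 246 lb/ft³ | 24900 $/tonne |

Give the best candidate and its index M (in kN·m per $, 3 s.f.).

Convert each candidate to consistent units, then evaluate M:
  candidate P: σ_y = 390.0 MPa, ρ = 8048 kg/m³, cost = 3.200 $/kg
  candidate V: σ_y = 248.0 MPa, ρ = 7070 kg/m³, cost = 0.7030 $/kg
  candidate S: σ_y = 64.40 MPa, ρ = 1208 kg/m³, cost = 3.410 $/kg
  candidate H: σ_y = 53.80 MPa, ρ = 2195 kg/m³, cost = 4.870 $/kg
  candidate U: σ_y = 378.5 MPa, ρ = 3941 kg/m³, cost = 24.90 $/kg
  candidate V: M = 49.9 kN·m per $
  candidate S: M = 15.6 kN·m per $
  candidate P: M = 15.1 kN·m per $
  candidate H: M = 5.03 kN·m per $
  candidate U: M = 3.86 kN·m per $
Candidate V has the largest M.

candidate V, M = 49.9 kN·m per $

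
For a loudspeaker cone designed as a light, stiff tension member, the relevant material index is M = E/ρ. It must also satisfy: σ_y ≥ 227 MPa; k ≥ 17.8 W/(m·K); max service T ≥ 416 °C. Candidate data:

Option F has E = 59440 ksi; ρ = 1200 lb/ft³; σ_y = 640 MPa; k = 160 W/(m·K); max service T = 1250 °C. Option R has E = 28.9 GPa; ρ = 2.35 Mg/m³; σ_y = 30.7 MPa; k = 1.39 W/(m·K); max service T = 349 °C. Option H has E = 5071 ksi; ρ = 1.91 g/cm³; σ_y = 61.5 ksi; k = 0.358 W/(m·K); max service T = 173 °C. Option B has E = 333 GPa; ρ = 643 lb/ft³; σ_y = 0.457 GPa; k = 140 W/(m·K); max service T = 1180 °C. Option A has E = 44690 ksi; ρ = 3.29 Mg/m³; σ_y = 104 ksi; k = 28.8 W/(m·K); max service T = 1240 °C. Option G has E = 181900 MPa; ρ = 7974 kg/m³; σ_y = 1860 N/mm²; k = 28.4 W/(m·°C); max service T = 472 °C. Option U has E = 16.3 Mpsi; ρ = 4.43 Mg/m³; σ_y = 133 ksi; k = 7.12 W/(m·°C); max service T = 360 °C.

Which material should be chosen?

Screen on constraints: σ_y ≥ 227 MPa; k ≥ 17.8 W/(m·K); max service T ≥ 416 °C. Survivors: option F, option B, option A, option G.
Convert each candidate to consistent units, then evaluate M:
  option F: E = 409.8 GPa, ρ = 19220 kg/m³
  option B: E = 333.0 GPa, ρ = 10300 kg/m³
  option A: E = 308.1 GPa, ρ = 3290 kg/m³
  option G: E = 181.9 GPa, ρ = 7974 kg/m³
  option A: M = 93.7 MN·m/kg
  option B: M = 32.3 MN·m/kg
  option G: M = 22.8 MN·m/kg
  option F: M = 21.3 MN·m/kg
The maximum is for option A.

option A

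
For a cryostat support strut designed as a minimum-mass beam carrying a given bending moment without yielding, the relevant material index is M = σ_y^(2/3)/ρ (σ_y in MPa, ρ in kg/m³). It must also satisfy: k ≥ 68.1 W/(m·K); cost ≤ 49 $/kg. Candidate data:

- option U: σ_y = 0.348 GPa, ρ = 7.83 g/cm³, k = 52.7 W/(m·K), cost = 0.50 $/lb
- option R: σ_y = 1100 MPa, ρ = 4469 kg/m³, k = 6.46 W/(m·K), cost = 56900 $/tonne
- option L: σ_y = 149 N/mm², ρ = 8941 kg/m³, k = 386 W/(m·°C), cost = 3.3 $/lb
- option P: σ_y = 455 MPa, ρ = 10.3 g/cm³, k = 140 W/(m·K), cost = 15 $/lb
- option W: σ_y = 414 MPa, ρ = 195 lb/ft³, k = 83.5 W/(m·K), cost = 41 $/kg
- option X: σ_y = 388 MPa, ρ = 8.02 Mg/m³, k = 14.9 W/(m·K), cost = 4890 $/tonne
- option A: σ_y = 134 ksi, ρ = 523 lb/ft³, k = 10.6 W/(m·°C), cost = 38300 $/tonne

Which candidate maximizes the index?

Screen on constraints: k ≥ 68.1 W/(m·K); cost ≤ 49 $/kg. Survivors: option L, option P, option W.
Normalizing units and computing the index:
  option L: σ_y = 149.0 MPa, ρ = 8941 kg/m³
  option P: σ_y = 455.0 MPa, ρ = 10300 kg/m³
  option W: σ_y = 414.0 MPa, ρ = 3124 kg/m³
  option W: M = 17.8×10⁻³
  option P: M = 5.74×10⁻³
  option L: M = 3.14×10⁻³
Option W ranks first.

option W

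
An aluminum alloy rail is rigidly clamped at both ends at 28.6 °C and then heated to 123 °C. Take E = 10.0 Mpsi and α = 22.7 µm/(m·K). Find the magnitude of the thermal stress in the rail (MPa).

E = 10.0 Mpsi = 68.95 GPa.
ΔT = 94.40 K. Constrained thermal stress σ = E·α·ΔT = 68.95×10³ MPa × 22.7×10⁻⁶ × 94.40 = 148 MPa (compressive).

148 MPa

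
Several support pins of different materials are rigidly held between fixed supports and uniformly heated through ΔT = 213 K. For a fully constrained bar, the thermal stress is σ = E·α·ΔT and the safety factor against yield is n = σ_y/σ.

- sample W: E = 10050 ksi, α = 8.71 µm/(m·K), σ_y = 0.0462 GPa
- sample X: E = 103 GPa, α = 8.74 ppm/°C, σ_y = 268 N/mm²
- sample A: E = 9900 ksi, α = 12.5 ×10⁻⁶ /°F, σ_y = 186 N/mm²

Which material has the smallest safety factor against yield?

With everything in SI (GPa, ×10⁻⁶/K, MPa):
  sample W: E = 69.29, α = 8.71, σ_y = 46.20 → σ = 129 MPa, n = 0.359
  sample X: E = 103.0, α = 8.74, σ_y = 268.0 → σ = 192 MPa, n = 1.40
  sample A: E = 68.26, α = 22.5, σ_y = 186.0 → σ = 327 MPa, n = 0.569
The minimum is sample W at n = 0.359.

sample W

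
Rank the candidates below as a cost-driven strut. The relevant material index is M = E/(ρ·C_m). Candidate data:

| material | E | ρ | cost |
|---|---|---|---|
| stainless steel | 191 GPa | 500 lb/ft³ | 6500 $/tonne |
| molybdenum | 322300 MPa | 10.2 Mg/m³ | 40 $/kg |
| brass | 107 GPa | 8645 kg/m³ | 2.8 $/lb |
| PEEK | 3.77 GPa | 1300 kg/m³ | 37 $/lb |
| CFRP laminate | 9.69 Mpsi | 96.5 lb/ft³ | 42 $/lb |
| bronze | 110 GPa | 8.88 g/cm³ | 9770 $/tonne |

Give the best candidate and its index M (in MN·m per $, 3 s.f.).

stainless steel, M = 3.67 MN·m per $

Putting every candidate on a common basis:
  stainless steel: E = 191.0 GPa, ρ = 8009 kg/m³, cost = 6.500 $/kg
  molybdenum: E = 322.3 GPa, ρ = 10200 kg/m³, cost = 40.00 $/kg
  brass: E = 107.0 GPa, ρ = 8645 kg/m³, cost = 6.173 $/kg
  PEEK: E = 3.770 GPa, ρ = 1300 kg/m³, cost = 81.57 $/kg
  CFRP laminate: E = 66.81 GPa, ρ = 1546 kg/m³, cost = 92.59 $/kg
  bronze: E = 110.0 GPa, ρ = 8880 kg/m³, cost = 9.770 $/kg
  stainless steel: M = 3.67 MN·m per $
  brass: M = 2.01 MN·m per $
  bronze: M = 1.27 MN·m per $
  molybdenum: M = 0.790 MN·m per $
  CFRP laminate: M = 0.467 MN·m per $
  PEEK: M = 0.0356 MN·m per $
The maximum is for stainless steel.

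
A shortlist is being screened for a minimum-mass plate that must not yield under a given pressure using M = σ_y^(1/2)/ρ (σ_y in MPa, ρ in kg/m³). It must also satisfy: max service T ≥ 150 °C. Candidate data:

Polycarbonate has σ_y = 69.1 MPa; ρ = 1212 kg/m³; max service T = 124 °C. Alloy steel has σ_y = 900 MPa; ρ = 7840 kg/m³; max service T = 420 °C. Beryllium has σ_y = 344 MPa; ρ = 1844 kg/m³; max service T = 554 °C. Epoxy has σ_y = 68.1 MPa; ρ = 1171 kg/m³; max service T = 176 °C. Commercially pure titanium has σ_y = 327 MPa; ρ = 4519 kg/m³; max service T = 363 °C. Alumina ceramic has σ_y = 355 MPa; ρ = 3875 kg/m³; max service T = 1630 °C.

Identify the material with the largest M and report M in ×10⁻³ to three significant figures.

Screen on constraints: max service T ≥ 150 °C. Survivors: alloy steel, beryllium, epoxy, commercially pure titanium, alumina ceramic.
Evaluate M for each candidate:
  beryllium: M = 10.1×10⁻³
  epoxy: M = 7.05×10⁻³
  alumina ceramic: M = 4.86×10⁻³
  commercially pure titanium: M = 4.00×10⁻³
  alloy steel: M = 3.83×10⁻³
Beryllium ranks first.

beryllium, M = 10.1×10⁻³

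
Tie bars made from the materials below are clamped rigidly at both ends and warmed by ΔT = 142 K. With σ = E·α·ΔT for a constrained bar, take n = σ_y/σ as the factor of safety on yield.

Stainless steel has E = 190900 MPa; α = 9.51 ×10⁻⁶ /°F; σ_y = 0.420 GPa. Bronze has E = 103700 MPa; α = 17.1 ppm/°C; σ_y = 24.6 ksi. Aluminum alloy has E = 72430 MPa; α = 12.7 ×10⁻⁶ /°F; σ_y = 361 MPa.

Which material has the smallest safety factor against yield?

Per material, after unit conversion:
  stainless steel: E = 190.9, α = 17.1, σ_y = 420.0 → σ = 464 MPa, n = 0.905
  bronze: E = 103.7, α = 17.1, σ_y = 169.6 → σ = 252 MPa, n = 0.674
  aluminum alloy: E = 72.43, α = 22.9, σ_y = 361.0 → σ = 235 MPa, n = 1.54
The minimum is bronze at n = 0.674.

bronze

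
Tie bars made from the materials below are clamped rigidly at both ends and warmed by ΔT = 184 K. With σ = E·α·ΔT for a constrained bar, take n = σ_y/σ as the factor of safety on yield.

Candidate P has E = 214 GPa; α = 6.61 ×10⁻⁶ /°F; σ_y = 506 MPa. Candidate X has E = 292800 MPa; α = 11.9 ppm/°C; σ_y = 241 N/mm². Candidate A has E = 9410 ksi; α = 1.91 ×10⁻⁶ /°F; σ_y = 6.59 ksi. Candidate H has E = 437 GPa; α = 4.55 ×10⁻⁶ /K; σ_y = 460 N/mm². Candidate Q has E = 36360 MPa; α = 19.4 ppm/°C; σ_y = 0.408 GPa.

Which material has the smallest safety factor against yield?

In consistent units (E in GPa, α in ×10⁻⁶/K, σ_y in MPa):
  candidate P: E = 214.0, α = 11.9, σ_y = 506.0 → σ = 468 MPa, n = 1.08
  candidate X: E = 292.8, α = 11.9, σ_y = 241.0 → σ = 641 MPa, n = 0.376
  candidate A: E = 64.88, α = 3.44, σ_y = 45.44 → σ = 41.0 MPa, n = 1.11
  candidate H: E = 437.0, α = 4.55, σ_y = 460.0 → σ = 366 MPa, n = 1.26
  candidate Q: E = 36.36, α = 19.4, σ_y = 408.0 → σ = 130 MPa, n = 3.14
Smallest n: candidate X with n = 0.376.

candidate X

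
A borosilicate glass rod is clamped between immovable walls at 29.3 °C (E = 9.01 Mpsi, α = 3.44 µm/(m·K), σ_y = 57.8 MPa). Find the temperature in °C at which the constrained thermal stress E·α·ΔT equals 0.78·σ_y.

E = 9.01 Mpsi = 62.12 GPa.
E·α·ΔT = 45.08 MPa ⇒ ΔT = 45.08 / (62.12×10³ × 3.44×10⁻⁶) = 211.0 K.
T = 29.3 + 211.0 = 240.3 °C.

240 °C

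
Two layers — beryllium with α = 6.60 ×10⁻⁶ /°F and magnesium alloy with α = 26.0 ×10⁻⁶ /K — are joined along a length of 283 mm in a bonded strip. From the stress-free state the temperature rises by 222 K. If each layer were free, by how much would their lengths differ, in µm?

887 µm

beryllium: α = 6.60×10⁻⁶/°F × 9/5 = 11.9×10⁻⁶/K.
Δα = |11.9 − 26.0|×10⁻⁶/K = 14.1×10⁻⁶/K.
ΔL_mismatch = Δα·L·ΔT = 14.1×10⁻⁶ × 283.0 mm × 222.0 K = 887 µm.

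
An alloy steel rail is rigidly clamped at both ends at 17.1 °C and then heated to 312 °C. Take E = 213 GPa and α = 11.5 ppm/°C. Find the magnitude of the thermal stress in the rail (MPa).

ΔT = 294.9 K. Constrained thermal stress σ = E·α·ΔT = 213.0×10³ MPa × 11.5×10⁻⁶ × 294.9 = 722 MPa (compressive).

722 MPa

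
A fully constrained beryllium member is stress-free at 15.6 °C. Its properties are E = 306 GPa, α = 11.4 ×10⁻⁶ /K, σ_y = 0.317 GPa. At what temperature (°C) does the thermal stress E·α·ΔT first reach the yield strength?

106 °C

σ_y = 0.317 GPa = 317.0 MPa.
E·α·ΔT = 317.0 MPa ⇒ ΔT = 317.0 / (306.0×10³ × 11.4×10⁻⁶) = 90.87 K.
T = 15.6 + 90.87 = 106.5 °C.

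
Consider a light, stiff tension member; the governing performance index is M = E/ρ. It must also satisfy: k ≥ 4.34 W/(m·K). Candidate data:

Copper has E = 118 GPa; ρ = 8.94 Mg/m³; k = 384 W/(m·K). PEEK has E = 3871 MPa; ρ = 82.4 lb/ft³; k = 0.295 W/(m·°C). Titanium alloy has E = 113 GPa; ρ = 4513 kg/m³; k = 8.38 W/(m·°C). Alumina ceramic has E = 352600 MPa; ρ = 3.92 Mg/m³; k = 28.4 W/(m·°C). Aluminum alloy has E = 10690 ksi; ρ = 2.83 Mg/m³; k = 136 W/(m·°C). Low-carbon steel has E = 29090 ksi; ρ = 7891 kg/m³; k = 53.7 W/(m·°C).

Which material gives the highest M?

Screen on constraints: k ≥ 4.34 W/(m·K). Survivors: copper, titanium alloy, alumina ceramic, aluminum alloy, low-carbon steel.
After converting to SI:
  copper: E = 118.0 GPa, ρ = 8940 kg/m³
  titanium alloy: E = 113.0 GPa, ρ = 4513 kg/m³
  alumina ceramic: E = 352.6 GPa, ρ = 3920 kg/m³
  aluminum alloy: E = 73.70 GPa, ρ = 2830 kg/m³
  low-carbon steel: E = 200.6 GPa, ρ = 7891 kg/m³
  alumina ceramic: M = 89.9 MN·m/kg
  aluminum alloy: M = 26.0 MN·m/kg
  low-carbon steel: M = 25.4 MN·m/kg
  titanium alloy: M = 25.0 MN·m/kg
  copper: M = 13.2 MN·m/kg
The maximum is for alumina ceramic.

alumina ceramic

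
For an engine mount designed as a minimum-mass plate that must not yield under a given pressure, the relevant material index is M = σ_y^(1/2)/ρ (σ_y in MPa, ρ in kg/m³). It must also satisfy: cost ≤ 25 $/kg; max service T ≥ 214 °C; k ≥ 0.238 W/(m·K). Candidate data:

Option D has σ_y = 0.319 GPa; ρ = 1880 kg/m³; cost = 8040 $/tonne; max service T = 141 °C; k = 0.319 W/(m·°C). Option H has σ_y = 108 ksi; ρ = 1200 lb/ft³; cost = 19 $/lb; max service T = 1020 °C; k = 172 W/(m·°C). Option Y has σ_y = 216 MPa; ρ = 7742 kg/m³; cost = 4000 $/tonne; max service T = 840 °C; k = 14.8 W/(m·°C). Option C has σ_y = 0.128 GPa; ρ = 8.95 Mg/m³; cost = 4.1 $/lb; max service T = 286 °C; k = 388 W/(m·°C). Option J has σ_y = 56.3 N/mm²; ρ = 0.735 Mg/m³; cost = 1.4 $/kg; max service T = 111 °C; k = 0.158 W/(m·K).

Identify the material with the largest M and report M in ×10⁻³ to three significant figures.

Screen on constraints: cost ≤ 25 $/kg; max service T ≥ 214 °C; k ≥ 0.238 W/(m·K). Survivors: option Y, option C.
Putting every candidate on a common basis:
  option Y: σ_y = 216.0 MPa, ρ = 7742 kg/m³
  option C: σ_y = 128.0 MPa, ρ = 8950 kg/m³
  option Y: M = 1.90×10⁻³
  option C: M = 1.26×10⁻³
Highest index: option Y.

option Y, M = 1.90×10⁻³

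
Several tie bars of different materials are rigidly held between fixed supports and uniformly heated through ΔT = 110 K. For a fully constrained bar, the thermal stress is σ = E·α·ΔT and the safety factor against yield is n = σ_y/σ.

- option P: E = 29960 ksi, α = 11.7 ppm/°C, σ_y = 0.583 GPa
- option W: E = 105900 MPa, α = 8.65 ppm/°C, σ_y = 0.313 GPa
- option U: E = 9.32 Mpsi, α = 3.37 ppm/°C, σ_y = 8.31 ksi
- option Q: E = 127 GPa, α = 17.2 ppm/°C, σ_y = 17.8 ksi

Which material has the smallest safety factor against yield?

With everything in SI (GPa, ×10⁻⁶/K, MPa):
  option P: E = 206.6, α = 11.7, σ_y = 583.0 → σ = 266 MPa, n = 2.19
  option W: E = 105.9, α = 8.65, σ_y = 313.0 → σ = 101 MPa, n = 3.11
  option U: E = 64.26, α = 3.37, σ_y = 57.30 → σ = 23.8 MPa, n = 2.41
  option Q: E = 127.0, α = 17.2, σ_y = 122.7 → σ = 240 MPa, n = 0.511
The minimum is option Q at n = 0.511.

option Q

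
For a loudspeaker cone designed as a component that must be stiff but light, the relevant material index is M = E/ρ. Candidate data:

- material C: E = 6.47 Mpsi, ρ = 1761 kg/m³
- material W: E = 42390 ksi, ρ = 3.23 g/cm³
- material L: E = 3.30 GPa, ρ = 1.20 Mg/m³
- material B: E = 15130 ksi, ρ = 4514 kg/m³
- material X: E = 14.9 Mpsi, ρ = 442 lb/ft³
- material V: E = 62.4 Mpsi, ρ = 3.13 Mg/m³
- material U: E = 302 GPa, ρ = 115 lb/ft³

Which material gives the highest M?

Convert each candidate to consistent units, then evaluate M:
  material C: E = 44.61 GPa, ρ = 1761 kg/m³
  material W: E = 292.3 GPa, ρ = 3230 kg/m³
  material L: E = 3.300 GPa, ρ = 1200 kg/m³
  material B: E = 104.3 GPa, ρ = 4514 kg/m³
  material X: E = 102.7 GPa, ρ = 7080 kg/m³
  material V: E = 430.2 GPa, ρ = 3130 kg/m³
  material U: E = 302.0 GPa, ρ = 1842 kg/m³
  material U: M = 164 MN·m/kg
  material V: M = 137 MN·m/kg
  material W: M = 90.5 MN·m/kg
  material C: M = 25.3 MN·m/kg
  material B: M = 23.1 MN·m/kg
  material X: M = 14.5 MN·m/kg
  material L: M = 2.75 MN·m/kg
The maximum is for material U.

material U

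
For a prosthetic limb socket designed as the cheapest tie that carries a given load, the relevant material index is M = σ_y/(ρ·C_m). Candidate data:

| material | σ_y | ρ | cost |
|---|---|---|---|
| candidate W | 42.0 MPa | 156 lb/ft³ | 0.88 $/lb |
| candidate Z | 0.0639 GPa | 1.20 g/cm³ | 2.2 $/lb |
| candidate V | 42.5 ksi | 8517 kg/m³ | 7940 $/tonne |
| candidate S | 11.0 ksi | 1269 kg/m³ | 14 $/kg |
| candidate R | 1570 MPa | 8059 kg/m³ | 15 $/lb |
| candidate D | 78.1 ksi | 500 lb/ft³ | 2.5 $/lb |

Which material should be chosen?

In SI units:
  candidate W: σ_y = 42.00 MPa, ρ = 2499 kg/m³, cost = 1.940 $/kg
  candidate Z: σ_y = 63.90 MPa, ρ = 1200 kg/m³, cost = 4.850 $/kg
  candidate V: σ_y = 293.0 MPa, ρ = 8517 kg/m³, cost = 7.940 $/kg
  candidate S: σ_y = 75.84 MPa, ρ = 1269 kg/m³, cost = 14.00 $/kg
  candidate R: σ_y = 1570 MPa, ρ = 8059 kg/m³, cost = 33.07 $/kg
  candidate D: σ_y = 538.5 MPa, ρ = 8009 kg/m³, cost = 5.511 $/kg
  candidate D: M = 12.2 kN·m per $
  candidate Z: M = 11.0 kN·m per $
  candidate W: M = 8.66 kN·m per $
  candidate R: M = 5.89 kN·m per $
  candidate V: M = 4.33 kN·m per $
  candidate S: M = 4.27 kN·m per $
Highest index: candidate D.

candidate D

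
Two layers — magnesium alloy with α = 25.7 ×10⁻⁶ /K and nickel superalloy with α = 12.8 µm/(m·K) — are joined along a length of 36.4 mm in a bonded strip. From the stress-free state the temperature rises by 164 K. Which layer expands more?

magnesium alloy

α(magnesium alloy) = 25.7×10⁻⁶/K vs α(nickel superalloy) = 12.8×10⁻⁶/K.
Higher α expands more for the same ΔT: magnesium alloy.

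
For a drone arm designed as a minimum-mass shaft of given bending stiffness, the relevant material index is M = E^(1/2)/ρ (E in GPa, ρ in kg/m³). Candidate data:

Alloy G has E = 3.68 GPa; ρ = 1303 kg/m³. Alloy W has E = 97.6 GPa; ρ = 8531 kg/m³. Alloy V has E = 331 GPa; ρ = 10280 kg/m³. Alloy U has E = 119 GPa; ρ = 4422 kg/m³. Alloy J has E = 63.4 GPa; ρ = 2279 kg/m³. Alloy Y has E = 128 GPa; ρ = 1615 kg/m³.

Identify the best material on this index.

Computing M directly (units already consistent):
  alloy Y: M = 7.01×10⁻³
  alloy J: M = 3.49×10⁻³
  alloy U: M = 2.47×10⁻³
  alloy V: M = 1.77×10⁻³
  alloy G: M = 1.47×10⁻³
  alloy W: M = 1.16×10⁻³
Alloy Y has the largest M.

alloy Y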